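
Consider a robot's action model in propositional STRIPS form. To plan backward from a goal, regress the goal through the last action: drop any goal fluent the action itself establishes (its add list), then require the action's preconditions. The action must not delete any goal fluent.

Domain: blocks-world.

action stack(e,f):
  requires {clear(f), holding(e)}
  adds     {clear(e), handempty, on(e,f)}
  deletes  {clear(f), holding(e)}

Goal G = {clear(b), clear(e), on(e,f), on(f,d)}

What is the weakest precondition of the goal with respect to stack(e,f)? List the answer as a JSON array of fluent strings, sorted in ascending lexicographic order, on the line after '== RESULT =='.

Compute (G \ add) ∪ pre:
  G ∩ del = {}  (empty — regression defined)
  G \ add = {clear(b), clear(e), on(e,f), on(f,d)} \ {clear(e), handempty, on(e,f)} = {clear(b), on(f,d)}
  ∪ pre   = {clear(b), on(f,d)} ∪ {clear(f), holding(e)}
          = {clear(b), clear(f), holding(e), on(f,d)}

== RESULT ==
["clear(b)", "clear(f)", "holding(e)", "on(f,d)"]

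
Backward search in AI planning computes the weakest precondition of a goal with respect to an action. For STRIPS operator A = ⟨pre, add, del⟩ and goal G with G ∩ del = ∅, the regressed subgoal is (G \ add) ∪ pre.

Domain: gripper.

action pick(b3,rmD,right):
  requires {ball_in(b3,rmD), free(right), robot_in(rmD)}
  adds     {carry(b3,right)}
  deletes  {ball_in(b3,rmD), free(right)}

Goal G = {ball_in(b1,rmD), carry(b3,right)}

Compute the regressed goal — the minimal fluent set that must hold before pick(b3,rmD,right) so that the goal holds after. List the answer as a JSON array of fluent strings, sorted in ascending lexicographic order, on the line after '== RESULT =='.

Regress:
  G ∩ del = {}  (empty — regression defined)
  G \ add = {ball_in(b1,rmD), carry(b3,right)} \ {carry(b3,right)} = {ball_in(b1,rmD)}
  ∪ pre   = {ball_in(b1,rmD)} ∪ {ball_in(b3,rmD), free(right), robot_in(rmD)}
          = {ball_in(b1,rmD), ball_in(b3,rmD), free(right), robot_in(rmD)}

== RESULT ==
["ball_in(b1,rmD)", "ball_in(b3,rmD)", "free(right)", "robot_in(rmD)"]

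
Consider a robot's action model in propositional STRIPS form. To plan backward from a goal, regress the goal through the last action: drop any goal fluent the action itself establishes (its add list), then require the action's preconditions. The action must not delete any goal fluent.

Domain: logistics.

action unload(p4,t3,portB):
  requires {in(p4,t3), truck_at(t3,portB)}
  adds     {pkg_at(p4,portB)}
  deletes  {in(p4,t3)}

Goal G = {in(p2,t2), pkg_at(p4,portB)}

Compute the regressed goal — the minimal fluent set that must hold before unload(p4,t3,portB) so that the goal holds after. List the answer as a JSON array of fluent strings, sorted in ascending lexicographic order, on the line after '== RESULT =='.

Regress:
  G ∩ del = {}  (empty — regression defined)
  G \ add = {in(p2,t2), pkg_at(p4,portB)} \ {pkg_at(p4,portB)} = {in(p2,t2)}
  ∪ pre   = {in(p2,t2)} ∪ {in(p4,t3), truck_at(t3,portB)}
          = {in(p2,t2), in(p4,t3), truck_at(t3,portB)}

== RESULT ==
["in(p2,t2)", "in(p4,t3)", "truck_at(t3,portB)"]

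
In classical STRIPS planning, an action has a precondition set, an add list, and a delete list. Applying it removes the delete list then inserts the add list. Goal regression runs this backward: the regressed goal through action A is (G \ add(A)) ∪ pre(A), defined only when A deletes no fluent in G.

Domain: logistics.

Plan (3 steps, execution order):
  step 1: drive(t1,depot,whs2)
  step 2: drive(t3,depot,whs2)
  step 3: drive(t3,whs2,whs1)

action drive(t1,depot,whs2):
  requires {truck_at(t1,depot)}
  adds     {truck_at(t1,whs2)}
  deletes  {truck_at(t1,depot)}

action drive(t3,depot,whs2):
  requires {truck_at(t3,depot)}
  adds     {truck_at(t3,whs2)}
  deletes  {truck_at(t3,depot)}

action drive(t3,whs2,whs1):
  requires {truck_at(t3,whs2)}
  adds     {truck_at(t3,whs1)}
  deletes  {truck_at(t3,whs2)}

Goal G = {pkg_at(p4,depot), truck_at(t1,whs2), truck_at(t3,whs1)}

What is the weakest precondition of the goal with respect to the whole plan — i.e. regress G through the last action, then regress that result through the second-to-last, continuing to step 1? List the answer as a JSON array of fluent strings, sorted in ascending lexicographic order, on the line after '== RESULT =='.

Work backward from the goal:
  through step 3 (drive(t3,whs2,whs1)): drop {truck_at(t3,whs1)}, keep {pkg_at(p4,depot), truck_at(t1,whs2)}, require {truck_at(t3,whs2)}
    → {pkg_at(p4,depot), truck_at(t1,whs2), truck_at(t3,whs2)}
  through step 2 (drive(t3,depot,whs2)): drop {truck_at(t3,whs2)}, keep {pkg_at(p4,depot), truck_at(t1,whs2)}, require {truck_at(t3,depot)}
    → {pkg_at(p4,depot), truck_at(t1,whs2), truck_at(t3,depot)}
  through step 1 (drive(t1,depot,whs2)): drop {truck_at(t1,whs2)}, keep {pkg_at(p4,depot), truck_at(t3,depot)}, require {truck_at(t1,depot)}
    → {pkg_at(p4,depot), truck_at(t1,depot), truck_at(t3,depot)}

== RESULT ==
["pkg_at(p4,depot)", "truck_at(t1,depot)", "truck_at(t3,depot)"]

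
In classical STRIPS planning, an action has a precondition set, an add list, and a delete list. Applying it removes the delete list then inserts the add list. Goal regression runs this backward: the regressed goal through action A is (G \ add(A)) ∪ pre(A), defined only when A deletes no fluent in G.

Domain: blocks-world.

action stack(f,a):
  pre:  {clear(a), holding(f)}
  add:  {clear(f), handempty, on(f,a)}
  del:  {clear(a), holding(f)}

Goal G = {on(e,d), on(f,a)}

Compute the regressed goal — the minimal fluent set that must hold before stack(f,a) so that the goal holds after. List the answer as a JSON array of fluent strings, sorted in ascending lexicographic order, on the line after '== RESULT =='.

Regress:
  G ∩ del = {}  (empty — regression defined)
  G \ add = {on(e,d), on(f,a)} \ {clear(f), handempty, on(f,a)} = {on(e,d)}
  ∪ pre   = {on(e,d)} ∪ {clear(a), holding(f)}
          = {clear(a), holding(f), on(e,d)}

== RESULT ==
["clear(a)", "holding(f)", "on(e,d)"]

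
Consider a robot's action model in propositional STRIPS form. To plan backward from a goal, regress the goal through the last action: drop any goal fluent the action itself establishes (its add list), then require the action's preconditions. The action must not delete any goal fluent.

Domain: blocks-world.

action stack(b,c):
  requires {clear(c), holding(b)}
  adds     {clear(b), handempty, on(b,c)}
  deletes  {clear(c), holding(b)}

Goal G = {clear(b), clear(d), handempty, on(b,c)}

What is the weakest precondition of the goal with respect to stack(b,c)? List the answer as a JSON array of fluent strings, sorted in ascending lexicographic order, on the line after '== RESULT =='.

Compute (G \ add) ∪ pre:
  G ∩ del = {}  (empty — regression defined)
  G \ add = {clear(b), clear(d), handempty, on(b,c)} \ {clear(b), handempty, on(b,c)} = {clear(d)}
  ∪ pre   = {clear(d)} ∪ {clear(c), holding(b)}
          = {clear(c), clear(d), holding(b)}

== RESULT ==
["clear(c)", "clear(d)", "holding(b)"]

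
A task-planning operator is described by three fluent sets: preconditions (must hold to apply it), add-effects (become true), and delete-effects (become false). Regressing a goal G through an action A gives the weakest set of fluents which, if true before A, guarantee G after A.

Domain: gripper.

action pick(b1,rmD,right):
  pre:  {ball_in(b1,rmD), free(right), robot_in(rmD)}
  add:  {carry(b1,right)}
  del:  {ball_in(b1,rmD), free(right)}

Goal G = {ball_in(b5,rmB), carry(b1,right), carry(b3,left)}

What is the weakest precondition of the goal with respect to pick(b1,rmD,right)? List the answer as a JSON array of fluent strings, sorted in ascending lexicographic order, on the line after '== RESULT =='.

Regress:
  G ∩ del = {}  (empty — regression defined)
  G \ add = {ball_in(b5,rmB), carry(b1,right), carry(b3,left)} \ {carry(b1,right)} = {ball_in(b5,rmB), carry(b3,left)}
  ∪ pre   = {ball_in(b5,rmB), carry(b3,left)} ∪ {ball_in(b1,rmD), free(right), robot_in(rmD)}
          = {ball_in(b1,rmD), ball_in(b5,rmB), carry(b3,left), free(right), robot_in(rmD)}

== RESULT ==
["ball_in(b1,rmD)", "ball_in(b5,rmB)", "carry(b3,left)", "free(right)", "robot_in(rmD)"]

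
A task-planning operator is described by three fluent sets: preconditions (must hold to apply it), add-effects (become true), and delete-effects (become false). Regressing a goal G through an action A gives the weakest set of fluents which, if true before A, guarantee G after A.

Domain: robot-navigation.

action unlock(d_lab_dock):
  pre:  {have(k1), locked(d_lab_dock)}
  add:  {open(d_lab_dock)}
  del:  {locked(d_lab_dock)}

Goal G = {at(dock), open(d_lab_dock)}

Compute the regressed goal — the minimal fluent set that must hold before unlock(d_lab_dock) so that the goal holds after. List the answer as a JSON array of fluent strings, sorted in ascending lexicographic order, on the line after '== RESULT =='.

Compute (G \ add) ∪ pre:
  G ∩ del = {}  (empty — regression defined)
  G \ add = {at(dock), open(d_lab_dock)} \ {open(d_lab_dock)} = {at(dock)}
  ∪ pre   = {at(dock)} ∪ {have(k1), locked(d_lab_dock)}
          = {at(dock), have(k1), locked(d_lab_dock)}

== RESULT ==
["at(dock)", "have(k1)", "locked(d_lab_dock)"]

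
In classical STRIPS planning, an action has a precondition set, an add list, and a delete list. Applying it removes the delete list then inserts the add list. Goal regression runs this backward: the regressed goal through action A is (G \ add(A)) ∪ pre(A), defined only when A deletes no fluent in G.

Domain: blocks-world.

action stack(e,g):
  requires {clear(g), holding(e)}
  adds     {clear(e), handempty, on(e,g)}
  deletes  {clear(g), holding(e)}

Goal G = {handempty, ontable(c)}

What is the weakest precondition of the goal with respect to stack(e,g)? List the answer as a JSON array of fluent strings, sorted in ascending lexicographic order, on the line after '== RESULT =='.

Compute (G \ add) ∪ pre:
  G ∩ del = {}  (empty — regression defined)
  G \ add = {handempty, ontable(c)} \ {clear(e), handempty, on(e,g)} = {ontable(c)}
  ∪ pre   = {ontable(c)} ∪ {clear(g), holding(e)}
          = {clear(g), holding(e), ontable(c)}

== RESULT ==
["clear(g)", "holding(e)", "ontable(c)"]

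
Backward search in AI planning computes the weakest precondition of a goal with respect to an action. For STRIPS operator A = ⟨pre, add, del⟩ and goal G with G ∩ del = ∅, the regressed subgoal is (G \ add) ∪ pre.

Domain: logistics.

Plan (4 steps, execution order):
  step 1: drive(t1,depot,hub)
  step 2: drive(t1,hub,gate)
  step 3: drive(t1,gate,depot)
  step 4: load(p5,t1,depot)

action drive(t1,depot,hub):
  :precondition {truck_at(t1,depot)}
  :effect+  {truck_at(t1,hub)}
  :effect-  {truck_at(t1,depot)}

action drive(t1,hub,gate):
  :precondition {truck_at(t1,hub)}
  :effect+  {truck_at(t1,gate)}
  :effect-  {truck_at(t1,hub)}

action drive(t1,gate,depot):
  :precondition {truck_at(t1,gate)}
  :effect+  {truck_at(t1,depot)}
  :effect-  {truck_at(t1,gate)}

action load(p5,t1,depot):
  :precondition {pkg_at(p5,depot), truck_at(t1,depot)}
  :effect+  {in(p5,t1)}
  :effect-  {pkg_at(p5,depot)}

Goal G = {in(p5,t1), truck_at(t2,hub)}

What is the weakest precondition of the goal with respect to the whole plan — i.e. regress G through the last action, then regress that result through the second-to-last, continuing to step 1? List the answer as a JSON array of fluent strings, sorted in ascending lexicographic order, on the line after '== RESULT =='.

Work backward from the goal:
  through step 4 (load(p5,t1,depot)): drop {in(p5,t1)}, keep {truck_at(t2,hub)}, require {pkg_at(p5,depot), truck_at(t1,depot)}
    → {pkg_at(p5,depot), truck_at(t1,depot), truck_at(t2,hub)}
  through step 3 (drive(t1,gate,depot)): drop {truck_at(t1,depot)}, keep {pkg_at(p5,depot), truck_at(t2,hub)}, require {truck_at(t1,gate)}
    → {pkg_at(p5,depot), truck_at(t1,gate), truck_at(t2,hub)}
  through step 2 (drive(t1,hub,gate)): drop {truck_at(t1,gate)}, keep {pkg_at(p5,depot), truck_at(t2,hub)}, require {truck_at(t1,hub)}
    → {pkg_at(p5,depot), truck_at(t1,hub), truck_at(t2,hub)}
  through step 1 (drive(t1,depot,hub)): drop {truck_at(t1,hub)}, keep {pkg_at(p5,depot), truck_at(t2,hub)}, require {truck_at(t1,depot)}
    → {pkg_at(p5,depot), truck_at(t1,depot), truck_at(t2,hub)}

== RESULT ==
["pkg_at(p5,depot)", "truck_at(t1,depot)", "truck_at(t2,hub)"]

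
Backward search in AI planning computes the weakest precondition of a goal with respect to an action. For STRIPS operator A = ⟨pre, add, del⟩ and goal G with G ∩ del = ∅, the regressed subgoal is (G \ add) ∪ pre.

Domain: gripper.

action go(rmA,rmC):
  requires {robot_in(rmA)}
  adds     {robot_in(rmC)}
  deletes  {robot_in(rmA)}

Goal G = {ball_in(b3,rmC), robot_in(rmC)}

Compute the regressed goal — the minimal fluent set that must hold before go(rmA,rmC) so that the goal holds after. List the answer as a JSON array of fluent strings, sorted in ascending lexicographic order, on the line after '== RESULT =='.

Compute (G \ add) ∪ pre:
  G ∩ del = {}  (empty — regression defined)
  G \ add = {ball_in(b3,rmC), robot_in(rmC)} \ {robot_in(rmC)} = {ball_in(b3,rmC)}
  ∪ pre   = {ball_in(b3,rmC)} ∪ {robot_in(rmA)}
          = {ball_in(b3,rmC), robot_in(rmA)}

== RESULT ==
["ball_in(b3,rmC)", "robot_in(rmA)"]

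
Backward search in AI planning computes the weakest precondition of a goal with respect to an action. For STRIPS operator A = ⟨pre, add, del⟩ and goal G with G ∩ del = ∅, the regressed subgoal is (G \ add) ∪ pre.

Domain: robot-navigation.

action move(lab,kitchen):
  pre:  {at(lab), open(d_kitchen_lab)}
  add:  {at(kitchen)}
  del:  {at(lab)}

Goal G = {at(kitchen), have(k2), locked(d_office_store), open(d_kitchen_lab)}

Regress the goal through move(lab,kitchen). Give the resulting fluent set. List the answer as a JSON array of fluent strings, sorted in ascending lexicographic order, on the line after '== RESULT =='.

Regress:
  G ∩ del = {}  (empty — regression defined)
  G \ add = {at(kitchen), have(k2), locked(d_office_store), open(d_kitchen_lab)} \ {at(kitchen)} = {have(k2), locked(d_office_store), open(d_kitchen_lab)}
  ∪ pre   = {have(k2), locked(d_office_store), open(d_kitchen_lab)} ∪ {at(lab), open(d_kitchen_lab)}
          = {at(lab), have(k2), locked(d_office_store), open(d_kitchen_lab)}

== RESULT ==
["at(lab)", "have(k2)", "locked(d_office_store)", "open(d_kitchen_lab)"]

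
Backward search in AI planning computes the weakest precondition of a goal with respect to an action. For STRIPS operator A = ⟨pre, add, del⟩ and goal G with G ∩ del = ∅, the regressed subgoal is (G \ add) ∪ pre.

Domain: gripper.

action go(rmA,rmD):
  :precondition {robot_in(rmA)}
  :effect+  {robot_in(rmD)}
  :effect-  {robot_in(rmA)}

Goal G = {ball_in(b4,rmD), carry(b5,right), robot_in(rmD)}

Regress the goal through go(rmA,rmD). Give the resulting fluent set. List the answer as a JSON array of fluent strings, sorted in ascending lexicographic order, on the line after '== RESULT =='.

Regress:
  G ∩ del = {}  (empty — regression defined)
  G \ add = {ball_in(b4,rmD), carry(b5,right), robot_in(rmD)} \ {robot_in(rmD)} = {ball_in(b4,rmD), carry(b5,right)}
  ∪ pre   = {ball_in(b4,rmD), carry(b5,right)} ∪ {robot_in(rmA)}
          = {ball_in(b4,rmD), carry(b5,right), robot_in(rmA)}

== RESULT ==
["ball_in(b4,rmD)", "carry(b5,right)", "robot_in(rmA)"]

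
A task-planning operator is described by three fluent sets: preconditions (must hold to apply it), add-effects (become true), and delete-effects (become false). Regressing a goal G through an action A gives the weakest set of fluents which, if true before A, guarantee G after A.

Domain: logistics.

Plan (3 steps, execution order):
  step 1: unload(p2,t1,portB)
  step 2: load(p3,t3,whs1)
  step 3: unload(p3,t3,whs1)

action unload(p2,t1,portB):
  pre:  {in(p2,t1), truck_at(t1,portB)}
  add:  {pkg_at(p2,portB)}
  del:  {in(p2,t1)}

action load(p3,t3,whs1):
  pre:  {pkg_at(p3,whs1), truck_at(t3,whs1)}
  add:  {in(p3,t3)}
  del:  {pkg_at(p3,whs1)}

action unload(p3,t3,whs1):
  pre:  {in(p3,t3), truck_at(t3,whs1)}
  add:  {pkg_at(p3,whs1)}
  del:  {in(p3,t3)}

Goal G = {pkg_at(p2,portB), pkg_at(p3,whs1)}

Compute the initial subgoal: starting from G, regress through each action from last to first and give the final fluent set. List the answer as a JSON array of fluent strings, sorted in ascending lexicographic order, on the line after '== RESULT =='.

Regress step by step:
  through step 3 (unload(p3,t3,whs1)): drop {pkg_at(p3,whs1)}, keep {pkg_at(p2,portB)}, require {in(p3,t3), truck_at(t3,whs1)}
    → {in(p3,t3), pkg_at(p2,portB), truck_at(t3,whs1)}
  through step 2 (load(p3,t3,whs1)): drop {in(p3,t3)}, keep {pkg_at(p2,portB), truck_at(t3,whs1)}, require {pkg_at(p3,whs1), truck_at(t3,whs1)}
    → {pkg_at(p2,portB), pkg_at(p3,whs1), truck_at(t3,whs1)}
  through step 1 (unload(p2,t1,portB)): drop {pkg_at(p2,portB)}, keep {pkg_at(p3,whs1), truck_at(t3,whs1)}, require {in(p2,t1), truck_at(t1,portB)}
    → {in(p2,t1), pkg_at(p3,whs1), truck_at(t1,portB), truck_at(t3,whs1)}

== RESULT ==
["in(p2,t1)", "pkg_at(p3,whs1)", "truck_at(t1,portB)", "truck_at(t3,whs1)"]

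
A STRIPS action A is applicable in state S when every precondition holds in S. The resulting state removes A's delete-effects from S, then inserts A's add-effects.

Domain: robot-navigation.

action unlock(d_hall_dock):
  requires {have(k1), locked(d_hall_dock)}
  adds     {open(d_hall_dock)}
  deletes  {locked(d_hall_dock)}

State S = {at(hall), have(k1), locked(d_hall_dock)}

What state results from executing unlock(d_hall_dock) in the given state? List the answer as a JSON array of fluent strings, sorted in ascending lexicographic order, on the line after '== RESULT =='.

Progress:
  pre ⊆ S: {have(k1), locked(d_hall_dock)} ⊆ S  — applicable
  S \ del = {at(hall), have(k1)}
  ∪ add   = {at(hall), have(k1), open(d_hall_dock)}

== RESULT ==
["at(hall)", "have(k1)", "open(d_hall_dock)"]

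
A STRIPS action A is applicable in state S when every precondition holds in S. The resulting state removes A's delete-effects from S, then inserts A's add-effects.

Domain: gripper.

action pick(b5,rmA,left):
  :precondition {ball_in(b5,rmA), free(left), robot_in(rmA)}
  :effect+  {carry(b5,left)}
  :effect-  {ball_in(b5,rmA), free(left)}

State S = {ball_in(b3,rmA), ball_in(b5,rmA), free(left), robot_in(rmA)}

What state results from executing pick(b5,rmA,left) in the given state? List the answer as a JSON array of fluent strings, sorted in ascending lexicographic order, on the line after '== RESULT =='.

Compute (S \ del) ∪ add:
  pre ⊆ S: {ball_in(b5,rmA), free(left), robot_in(rmA)} ⊆ S  — applicable
  S \ del = {ball_in(b3,rmA), robot_in(rmA)}
  ∪ add   = {ball_in(b3,rmA), carry(b5,left), robot_in(rmA)}

== RESULT ==
["ball_in(b3,rmA)", "carry(b5,left)", "robot_in(rmA)"]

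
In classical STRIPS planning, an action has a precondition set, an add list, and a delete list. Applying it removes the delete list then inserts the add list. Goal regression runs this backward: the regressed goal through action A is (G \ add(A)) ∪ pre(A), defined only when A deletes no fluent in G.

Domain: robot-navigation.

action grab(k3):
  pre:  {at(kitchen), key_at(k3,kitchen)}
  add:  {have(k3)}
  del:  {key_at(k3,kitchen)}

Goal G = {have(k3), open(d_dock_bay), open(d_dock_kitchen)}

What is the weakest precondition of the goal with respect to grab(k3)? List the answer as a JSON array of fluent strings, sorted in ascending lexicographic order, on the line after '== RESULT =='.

Compute (G \ add) ∪ pre:
  G ∩ del = {}  (empty — regression defined)
  G \ add = {have(k3), open(d_dock_bay), open(d_dock_kitchen)} \ {have(k3)} = {open(d_dock_bay), open(d_dock_kitchen)}
  ∪ pre   = {open(d_dock_bay), open(d_dock_kitchen)} ∪ {at(kitchen), key_at(k3,kitchen)}
          = {at(kitchen), key_at(k3,kitchen), open(d_dock_bay), open(d_dock_kitchen)}

== RESULT ==
["at(kitchen)", "key_at(k3,kitchen)", "open(d_dock_bay)", "open(d_dock_kitchen)"]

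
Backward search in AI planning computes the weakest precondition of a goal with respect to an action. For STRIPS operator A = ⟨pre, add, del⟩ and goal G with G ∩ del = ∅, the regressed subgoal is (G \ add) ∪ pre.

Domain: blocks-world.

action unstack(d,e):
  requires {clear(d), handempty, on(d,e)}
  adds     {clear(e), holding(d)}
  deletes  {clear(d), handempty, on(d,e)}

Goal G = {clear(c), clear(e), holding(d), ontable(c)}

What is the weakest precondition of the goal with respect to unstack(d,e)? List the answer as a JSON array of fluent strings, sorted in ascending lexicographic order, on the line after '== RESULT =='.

Regress:
  G ∩ del = {}  (empty — regression defined)
  G \ add = {clear(c), clear(e), holding(d), ontable(c)} \ {clear(e), holding(d)} = {clear(c), ontable(c)}
  ∪ pre   = {clear(c), ontable(c)} ∪ {clear(d), handempty, on(d,e)}
          = {clear(c), clear(d), handempty, on(d,e), ontable(c)}

== RESULT ==
["clear(c)", "clear(d)", "handempty", "on(d,e)", "ontable(c)"]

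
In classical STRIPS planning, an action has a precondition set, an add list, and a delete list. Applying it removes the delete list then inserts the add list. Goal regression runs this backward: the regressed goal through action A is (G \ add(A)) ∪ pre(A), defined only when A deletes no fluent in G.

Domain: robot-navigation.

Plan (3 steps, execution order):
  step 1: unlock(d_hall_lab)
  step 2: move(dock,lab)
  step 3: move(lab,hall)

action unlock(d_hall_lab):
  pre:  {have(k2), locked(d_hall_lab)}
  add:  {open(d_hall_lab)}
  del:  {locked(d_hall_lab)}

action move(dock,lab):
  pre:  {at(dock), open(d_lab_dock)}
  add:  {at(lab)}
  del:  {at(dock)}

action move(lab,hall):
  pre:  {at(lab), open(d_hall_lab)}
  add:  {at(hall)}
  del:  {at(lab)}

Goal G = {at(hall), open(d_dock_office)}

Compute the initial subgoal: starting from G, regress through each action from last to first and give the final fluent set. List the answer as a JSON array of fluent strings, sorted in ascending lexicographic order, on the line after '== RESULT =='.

Work backward from the goal:
  through step 3 (move(lab,hall)): drop {at(hall)}, keep {open(d_dock_office)}, require {at(lab), open(d_hall_lab)}
    → {at(lab), open(d_dock_office), open(d_hall_lab)}
  through step 2 (move(dock,lab)): drop {at(lab)}, keep {open(d_dock_office), open(d_hall_lab)}, require {at(dock), open(d_lab_dock)}
    → {at(dock), open(d_dock_office), open(d_hall_lab), open(d_lab_dock)}
  through step 1 (unlock(d_hall_lab)): drop {open(d_hall_lab)}, keep {at(dock), open(d_dock_office), open(d_lab_dock)}, require {have(k2), locked(d_hall_lab)}
    → {at(dock), have(k2), locked(d_hall_lab), open(d_dock_office), open(d_lab_dock)}

== RESULT ==
["at(dock)", "have(k2)", "locked(d_hall_lab)", "open(d_dock_office)", "open(d_lab_dock)"]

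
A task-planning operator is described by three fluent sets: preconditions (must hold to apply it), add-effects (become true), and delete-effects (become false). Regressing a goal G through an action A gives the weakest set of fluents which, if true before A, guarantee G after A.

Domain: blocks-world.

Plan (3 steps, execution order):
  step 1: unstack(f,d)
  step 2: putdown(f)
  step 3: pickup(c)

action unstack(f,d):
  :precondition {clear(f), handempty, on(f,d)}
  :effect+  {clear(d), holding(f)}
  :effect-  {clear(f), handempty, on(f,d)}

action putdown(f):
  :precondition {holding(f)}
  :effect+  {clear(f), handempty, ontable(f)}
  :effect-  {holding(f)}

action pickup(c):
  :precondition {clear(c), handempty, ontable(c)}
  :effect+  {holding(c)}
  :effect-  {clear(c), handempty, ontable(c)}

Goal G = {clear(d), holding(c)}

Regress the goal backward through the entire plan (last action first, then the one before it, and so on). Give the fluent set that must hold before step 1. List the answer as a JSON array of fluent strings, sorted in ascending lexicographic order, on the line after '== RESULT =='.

Work backward from the goal:
  through step 3 (pickup(c)): drop {holding(c)}, keep {clear(d)}, require {clear(c), handempty, ontable(c)}
    → {clear(c), clear(d), handempty, ontable(c)}
  through step 2 (putdown(f)): drop {handempty}, keep {clear(c), clear(d), ontable(c)}, require {holding(f)}
    → {clear(c), clear(d), holding(f), ontable(c)}
  through step 1 (unstack(f,d)): drop {clear(d), holding(f)}, keep {clear(c), ontable(c)}, require {clear(f), handempty, on(f,d)}
    → {clear(c), clear(f), handempty, on(f,d), ontable(c)}

== RESULT ==
["clear(c)", "clear(f)", "handempty", "on(f,d)", "ontable(c)"]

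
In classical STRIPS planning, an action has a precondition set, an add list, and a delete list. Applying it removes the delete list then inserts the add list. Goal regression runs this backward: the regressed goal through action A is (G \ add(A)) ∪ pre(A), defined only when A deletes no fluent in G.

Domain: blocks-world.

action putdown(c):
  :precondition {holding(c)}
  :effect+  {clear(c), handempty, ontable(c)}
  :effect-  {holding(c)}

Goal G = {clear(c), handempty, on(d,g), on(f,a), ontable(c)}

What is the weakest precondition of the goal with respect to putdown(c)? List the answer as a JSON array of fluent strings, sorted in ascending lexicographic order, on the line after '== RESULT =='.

Compute (G \ add) ∪ pre:
  G ∩ del = {}  (empty — regression defined)
  G \ add = {clear(c), handempty, on(d,g), on(f,a), ontable(c)} \ {clear(c), handempty, ontable(c)} = {on(d,g), on(f,a)}
  ∪ pre   = {on(d,g), on(f,a)} ∪ {holding(c)}
          = {holding(c), on(d,g), on(f,a)}

== RESULT ==
["holding(c)", "on(d,g)", "on(f,a)"]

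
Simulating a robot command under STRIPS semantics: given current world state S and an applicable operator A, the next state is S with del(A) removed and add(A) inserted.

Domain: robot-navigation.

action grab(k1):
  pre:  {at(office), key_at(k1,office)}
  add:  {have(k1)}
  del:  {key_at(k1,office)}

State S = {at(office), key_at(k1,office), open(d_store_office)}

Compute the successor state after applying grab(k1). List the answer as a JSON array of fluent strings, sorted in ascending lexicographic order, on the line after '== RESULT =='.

Progress:
  pre ⊆ S: {at(office), key_at(k1,office)} ⊆ S  — applicable
  S \ del = {at(office), open(d_store_office)}
  ∪ add   = {at(office), have(k1), open(d_store_office)}

== RESULT ==
["at(office)", "have(k1)", "open(d_store_office)"]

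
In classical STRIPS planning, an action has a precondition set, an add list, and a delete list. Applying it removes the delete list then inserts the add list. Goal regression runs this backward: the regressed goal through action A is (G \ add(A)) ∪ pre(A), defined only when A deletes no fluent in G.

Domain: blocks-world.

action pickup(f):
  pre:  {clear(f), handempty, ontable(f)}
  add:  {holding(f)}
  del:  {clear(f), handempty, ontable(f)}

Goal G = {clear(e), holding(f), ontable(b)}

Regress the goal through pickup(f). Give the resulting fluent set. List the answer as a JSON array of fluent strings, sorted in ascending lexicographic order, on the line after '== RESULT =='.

Compute (G \ add) ∪ pre:
  G ∩ del = {}  (empty — regression defined)
  G \ add = {clear(e), holding(f), ontable(b)} \ {holding(f)} = {clear(e), ontable(b)}
  ∪ pre   = {clear(e), ontable(b)} ∪ {clear(f), handempty, ontable(f)}
          = {clear(e), clear(f), handempty, ontable(b), ontable(f)}

== RESULT ==
["clear(e)", "clear(f)", "handempty", "ontable(b)", "ontable(f)"]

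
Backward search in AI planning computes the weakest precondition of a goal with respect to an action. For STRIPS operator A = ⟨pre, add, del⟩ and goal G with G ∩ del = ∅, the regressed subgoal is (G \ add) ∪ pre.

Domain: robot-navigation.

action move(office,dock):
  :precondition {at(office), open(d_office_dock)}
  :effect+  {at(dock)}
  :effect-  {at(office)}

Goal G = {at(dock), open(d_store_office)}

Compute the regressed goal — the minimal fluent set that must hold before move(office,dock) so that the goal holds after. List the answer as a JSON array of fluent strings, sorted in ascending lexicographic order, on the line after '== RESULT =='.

Compute (G \ add) ∪ pre:
  G ∩ del = {}  (empty — regression defined)
  G \ add = {at(dock), open(d_store_office)} \ {at(dock)} = {open(d_store_office)}
  ∪ pre   = {open(d_store_office)} ∪ {at(office), open(d_office_dock)}
          = {at(office), open(d_office_dock), open(d_store_office)}

== RESULT ==
["at(office)", "open(d_office_dock)", "open(d_store_office)"]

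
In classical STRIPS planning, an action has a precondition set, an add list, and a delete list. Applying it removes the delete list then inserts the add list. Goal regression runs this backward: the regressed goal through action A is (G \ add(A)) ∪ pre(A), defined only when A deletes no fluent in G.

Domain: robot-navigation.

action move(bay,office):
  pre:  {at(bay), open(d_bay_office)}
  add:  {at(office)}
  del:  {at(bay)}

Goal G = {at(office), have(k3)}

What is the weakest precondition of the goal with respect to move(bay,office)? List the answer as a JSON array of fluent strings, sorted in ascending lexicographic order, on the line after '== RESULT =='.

Compute (G \ add) ∪ pre:
  G ∩ del = {}  (empty — regression defined)
  G \ add = {at(office), have(k3)} \ {at(office)} = {have(k3)}
  ∪ pre   = {have(k3)} ∪ {at(bay), open(d_bay_office)}
          = {at(bay), have(k3), open(d_bay_office)}

== RESULT ==
["at(bay)", "have(k3)", "open(d_bay_office)"]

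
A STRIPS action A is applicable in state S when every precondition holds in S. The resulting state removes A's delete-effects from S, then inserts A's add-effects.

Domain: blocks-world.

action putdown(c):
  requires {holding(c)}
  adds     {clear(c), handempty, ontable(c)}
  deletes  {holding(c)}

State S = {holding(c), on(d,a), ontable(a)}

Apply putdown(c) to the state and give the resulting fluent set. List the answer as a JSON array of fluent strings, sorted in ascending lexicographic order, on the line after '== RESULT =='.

Compute (S \ del) ∪ add:
  pre ⊆ S: {holding(c)} ⊆ S  — applicable
  S \ del = {on(d,a), ontable(a)}
  ∪ add   = {clear(c), handempty, on(d,a), ontable(a), ontable(c)}

== RESULT ==
["clear(c)", "handempty", "on(d,a)", "ontable(a)", "ontable(c)"]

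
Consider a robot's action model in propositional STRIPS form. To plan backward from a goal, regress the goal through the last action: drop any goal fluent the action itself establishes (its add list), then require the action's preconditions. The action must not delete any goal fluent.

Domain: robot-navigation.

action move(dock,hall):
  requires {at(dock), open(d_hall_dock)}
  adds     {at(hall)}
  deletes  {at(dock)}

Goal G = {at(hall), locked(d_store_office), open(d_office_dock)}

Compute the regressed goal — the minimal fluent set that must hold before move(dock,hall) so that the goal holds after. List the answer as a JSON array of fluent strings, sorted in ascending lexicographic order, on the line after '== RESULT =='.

Compute (G \ add) ∪ pre:
  G ∩ del = {}  (empty — regression defined)
  G \ add = {at(hall), locked(d_store_office), open(d_office_dock)} \ {at(hall)} = {locked(d_store_office), open(d_office_dock)}
  ∪ pre   = {locked(d_store_office), open(d_office_dock)} ∪ {at(dock), open(d_hall_dock)}
          = {at(dock), locked(d_store_office), open(d_hall_dock), open(d_office_dock)}

== RESULT ==
["at(dock)", "locked(d_store_office)", "open(d_hall_dock)", "open(d_office_dock)"]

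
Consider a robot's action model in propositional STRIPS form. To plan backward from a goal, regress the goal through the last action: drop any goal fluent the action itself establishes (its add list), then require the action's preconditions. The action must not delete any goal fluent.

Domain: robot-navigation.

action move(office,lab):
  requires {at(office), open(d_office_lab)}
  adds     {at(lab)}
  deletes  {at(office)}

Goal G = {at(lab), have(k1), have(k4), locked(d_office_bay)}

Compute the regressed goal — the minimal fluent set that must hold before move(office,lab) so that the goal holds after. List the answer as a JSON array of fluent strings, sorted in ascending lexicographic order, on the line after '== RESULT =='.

Regress:
  G ∩ del = {}  (empty — regression defined)
  G \ add = {at(lab), have(k1), have(k4), locked(d_office_bay)} \ {at(lab)} = {have(k1), have(k4), locked(d_office_bay)}
  ∪ pre   = {have(k1), have(k4), locked(d_office_bay)} ∪ {at(office), open(d_office_lab)}
          = {at(office), have(k1), have(k4), locked(d_office_bay), open(d_office_lab)}

== RESULT ==
["at(office)", "have(k1)", "have(k4)", "locked(d_office_bay)", "open(d_office_lab)"]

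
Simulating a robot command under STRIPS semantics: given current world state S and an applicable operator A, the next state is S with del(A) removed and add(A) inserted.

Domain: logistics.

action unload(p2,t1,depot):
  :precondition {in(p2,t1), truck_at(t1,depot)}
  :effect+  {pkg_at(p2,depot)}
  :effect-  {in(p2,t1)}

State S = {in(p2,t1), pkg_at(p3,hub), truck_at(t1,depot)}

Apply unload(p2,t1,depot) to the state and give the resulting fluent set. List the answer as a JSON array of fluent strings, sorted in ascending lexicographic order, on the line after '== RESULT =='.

Compute (S \ del) ∪ add:
  pre ⊆ S: {in(p2,t1), truck_at(t1,depot)} ⊆ S  — applicable
  S \ del = {pkg_at(p3,hub), truck_at(t1,depot)}
  ∪ add   = {pkg_at(p2,depot), pkg_at(p3,hub), truck_at(t1,depot)}

== RESULT ==
["pkg_at(p2,depot)", "pkg_at(p3,hub)", "truck_at(t1,depot)"]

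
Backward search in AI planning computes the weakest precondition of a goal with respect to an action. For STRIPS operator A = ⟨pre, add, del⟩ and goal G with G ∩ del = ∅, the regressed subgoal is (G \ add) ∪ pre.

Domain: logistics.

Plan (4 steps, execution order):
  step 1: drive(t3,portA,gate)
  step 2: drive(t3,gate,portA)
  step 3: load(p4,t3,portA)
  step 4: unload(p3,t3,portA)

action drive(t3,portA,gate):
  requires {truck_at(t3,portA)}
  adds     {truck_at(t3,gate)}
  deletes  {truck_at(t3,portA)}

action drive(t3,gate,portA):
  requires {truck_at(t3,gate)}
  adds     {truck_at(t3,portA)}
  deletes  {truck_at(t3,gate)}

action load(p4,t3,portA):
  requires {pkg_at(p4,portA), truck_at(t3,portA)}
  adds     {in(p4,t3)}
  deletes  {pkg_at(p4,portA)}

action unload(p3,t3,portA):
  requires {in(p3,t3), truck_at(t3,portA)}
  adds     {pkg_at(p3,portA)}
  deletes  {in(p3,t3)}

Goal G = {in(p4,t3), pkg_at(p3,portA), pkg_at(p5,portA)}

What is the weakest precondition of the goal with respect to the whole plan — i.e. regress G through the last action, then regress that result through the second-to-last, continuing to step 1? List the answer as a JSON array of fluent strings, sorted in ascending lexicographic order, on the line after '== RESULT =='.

Regress step by step:
  through step 4 (unload(p3,t3,portA)): drop {pkg_at(p3,portA)}, keep {in(p4,t3), pkg_at(p5,portA)}, require {in(p3,t3), truck_at(t3,portA)}
    → {in(p3,t3), in(p4,t3), pkg_at(p5,portA), truck_at(t3,portA)}
  through step 3 (load(p4,t3,portA)): drop {in(p4,t3)}, keep {in(p3,t3), pkg_at(p5,portA), truck_at(t3,portA)}, require {pkg_at(p4,portA), truck_at(t3,portA)}
    → {in(p3,t3), pkg_at(p4,portA), pkg_at(p5,portA), truck_at(t3,portA)}
  through step 2 (drive(t3,gate,portA)): drop {truck_at(t3,portA)}, keep {in(p3,t3), pkg_at(p4,portA), pkg_at(p5,portA)}, require {truck_at(t3,gate)}
    → {in(p3,t3), pkg_at(p4,portA), pkg_at(p5,portA), truck_at(t3,gate)}
  through step 1 (drive(t3,portA,gate)): drop {truck_at(t3,gate)}, keep {in(p3,t3), pkg_at(p4,portA), pkg_at(p5,portA)}, require {truck_at(t3,portA)}
    → {in(p3,t3), pkg_at(p4,portA), pkg_at(p5,portA), truck_at(t3,portA)}

== RESULT ==
["in(p3,t3)", "pkg_at(p4,portA)", "pkg_at(p5,portA)", "truck_at(t3,portA)"]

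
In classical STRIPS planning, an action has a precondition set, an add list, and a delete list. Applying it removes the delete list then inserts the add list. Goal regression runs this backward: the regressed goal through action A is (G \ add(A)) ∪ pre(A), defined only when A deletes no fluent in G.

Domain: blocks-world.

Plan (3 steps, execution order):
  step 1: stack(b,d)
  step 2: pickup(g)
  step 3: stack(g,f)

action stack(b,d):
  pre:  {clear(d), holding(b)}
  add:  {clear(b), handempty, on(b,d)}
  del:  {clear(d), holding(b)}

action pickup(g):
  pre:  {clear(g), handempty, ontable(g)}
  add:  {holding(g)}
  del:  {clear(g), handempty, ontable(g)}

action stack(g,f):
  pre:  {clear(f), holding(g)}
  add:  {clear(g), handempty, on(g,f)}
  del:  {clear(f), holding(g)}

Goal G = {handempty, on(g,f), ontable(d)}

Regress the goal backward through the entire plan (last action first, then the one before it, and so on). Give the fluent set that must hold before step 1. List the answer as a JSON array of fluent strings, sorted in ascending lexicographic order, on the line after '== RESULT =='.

Regress step by step:
  through step 3 (stack(g,f)): drop {handempty, on(g,f)}, keep {ontable(d)}, require {clear(f), holding(g)}
    → {clear(f), holding(g), ontable(d)}
  through step 2 (pickup(g)): drop {holding(g)}, keep {clear(f), ontable(d)}, require {clear(g), handempty, ontable(g)}
    → {clear(f), clear(g), handempty, ontable(d), ontable(g)}
  through step 1 (stack(b,d)): drop {handempty}, keep {clear(f), clear(g), ontable(d), ontable(g)}, require {clear(d), holding(b)}
    → {clear(d), clear(f), clear(g), holding(b), ontable(d), ontable(g)}

== RESULT ==
["clear(d)", "clear(f)", "clear(g)", "holding(b)", "ontable(d)", "ontable(g)"]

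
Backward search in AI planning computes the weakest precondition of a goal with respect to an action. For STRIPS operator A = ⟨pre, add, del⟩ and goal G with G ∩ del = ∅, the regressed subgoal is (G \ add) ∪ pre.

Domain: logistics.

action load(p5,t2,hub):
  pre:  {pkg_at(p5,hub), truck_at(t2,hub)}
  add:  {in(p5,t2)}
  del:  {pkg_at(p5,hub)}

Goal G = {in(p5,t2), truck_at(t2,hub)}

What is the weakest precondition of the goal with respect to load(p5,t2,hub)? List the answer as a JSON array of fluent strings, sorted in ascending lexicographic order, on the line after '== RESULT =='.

Compute (G \ add) ∪ pre:
  G ∩ del = {}  (empty — regression defined)
  G \ add = {in(p5,t2), truck_at(t2,hub)} \ {in(p5,t2)} = {truck_at(t2,hub)}
  ∪ pre   = {truck_at(t2,hub)} ∪ {pkg_at(p5,hub), truck_at(t2,hub)}
          = {pkg_at(p5,hub), truck_at(t2,hub)}

== RESULT ==
["pkg_at(p5,hub)", "truck_at(t2,hub)"]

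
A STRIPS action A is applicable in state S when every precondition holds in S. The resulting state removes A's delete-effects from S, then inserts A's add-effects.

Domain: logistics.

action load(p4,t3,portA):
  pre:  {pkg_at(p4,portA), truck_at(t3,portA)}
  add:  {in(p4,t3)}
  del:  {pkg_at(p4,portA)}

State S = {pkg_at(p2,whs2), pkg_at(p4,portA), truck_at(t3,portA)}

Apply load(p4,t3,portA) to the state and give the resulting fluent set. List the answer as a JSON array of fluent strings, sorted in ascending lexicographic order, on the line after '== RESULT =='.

Compute (S \ del) ∪ add:
  pre ⊆ S: {pkg_at(p4,portA), truck_at(t3,portA)} ⊆ S  — applicable
  S \ del = {pkg_at(p2,whs2), truck_at(t3,portA)}
  ∪ add   = {in(p4,t3), pkg_at(p2,whs2), truck_at(t3,portA)}

== RESULT ==
["in(p4,t3)", "pkg_at(p2,whs2)", "truck_at(t3,portA)"]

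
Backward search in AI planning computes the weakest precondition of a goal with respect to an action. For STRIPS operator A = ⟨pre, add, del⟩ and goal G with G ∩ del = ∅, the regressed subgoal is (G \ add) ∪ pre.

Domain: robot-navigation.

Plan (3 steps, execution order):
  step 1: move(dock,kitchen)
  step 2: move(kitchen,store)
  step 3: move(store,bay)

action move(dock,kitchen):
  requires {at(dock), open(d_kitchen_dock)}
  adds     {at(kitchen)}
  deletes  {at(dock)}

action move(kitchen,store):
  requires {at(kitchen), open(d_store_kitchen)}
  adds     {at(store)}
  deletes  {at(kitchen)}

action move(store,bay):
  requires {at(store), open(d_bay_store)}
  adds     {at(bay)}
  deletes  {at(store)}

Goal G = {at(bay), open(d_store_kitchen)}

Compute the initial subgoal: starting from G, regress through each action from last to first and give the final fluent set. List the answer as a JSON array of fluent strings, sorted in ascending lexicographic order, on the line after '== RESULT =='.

Work backward from the goal:
  through step 3 (move(store,bay)): drop {at(bay)}, keep {open(d_store_kitchen)}, require {at(store), open(d_bay_store)}
    → {at(store), open(d_bay_store), open(d_store_kitchen)}
  through step 2 (move(kitchen,store)): drop {at(store)}, keep {open(d_bay_store), open(d_store_kitchen)}, require {at(kitchen), open(d_store_kitchen)}
    → {at(kitchen), open(d_bay_store), open(d_store_kitchen)}
  through step 1 (move(dock,kitchen)): drop {at(kitchen)}, keep {open(d_bay_store), open(d_store_kitchen)}, require {at(dock), open(d_kitchen_dock)}
    → {at(dock), open(d_bay_store), open(d_kitchen_dock), open(d_store_kitchen)}

== RESULT ==
["at(dock)", "open(d_bay_store)", "open(d_kitchen_dock)", "open(d_store_kitchen)"]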